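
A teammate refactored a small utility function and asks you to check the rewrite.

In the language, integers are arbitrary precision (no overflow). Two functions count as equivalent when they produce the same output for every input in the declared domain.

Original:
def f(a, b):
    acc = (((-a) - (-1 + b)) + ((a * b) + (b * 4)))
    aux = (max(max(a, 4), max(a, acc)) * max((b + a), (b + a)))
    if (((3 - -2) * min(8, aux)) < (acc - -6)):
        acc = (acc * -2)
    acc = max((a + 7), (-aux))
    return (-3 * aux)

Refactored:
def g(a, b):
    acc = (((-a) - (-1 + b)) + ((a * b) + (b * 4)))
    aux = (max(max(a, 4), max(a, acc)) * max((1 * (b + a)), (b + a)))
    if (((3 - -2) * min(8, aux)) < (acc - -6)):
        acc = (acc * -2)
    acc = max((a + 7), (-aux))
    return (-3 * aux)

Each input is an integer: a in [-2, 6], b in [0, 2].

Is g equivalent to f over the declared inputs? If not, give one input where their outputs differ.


Reading the diff, among the changes: constant usage differs, arithmetic usage differs.
Tracing a=4, b=1: f: acc = 4; aux = 20; (((3 - -2) * min(8, aux)) < (acc - -6)) -> false; acc = 11; return -60 | g: acc = 4; aux = 20; (((3 - -2) * min(8, aux)) < (acc - -6)) -> false; acc = 11; return -60 — matching result -60.
An exhaustive pass over the 27 declared inputs shows identical outputs.
verdict: equivalent


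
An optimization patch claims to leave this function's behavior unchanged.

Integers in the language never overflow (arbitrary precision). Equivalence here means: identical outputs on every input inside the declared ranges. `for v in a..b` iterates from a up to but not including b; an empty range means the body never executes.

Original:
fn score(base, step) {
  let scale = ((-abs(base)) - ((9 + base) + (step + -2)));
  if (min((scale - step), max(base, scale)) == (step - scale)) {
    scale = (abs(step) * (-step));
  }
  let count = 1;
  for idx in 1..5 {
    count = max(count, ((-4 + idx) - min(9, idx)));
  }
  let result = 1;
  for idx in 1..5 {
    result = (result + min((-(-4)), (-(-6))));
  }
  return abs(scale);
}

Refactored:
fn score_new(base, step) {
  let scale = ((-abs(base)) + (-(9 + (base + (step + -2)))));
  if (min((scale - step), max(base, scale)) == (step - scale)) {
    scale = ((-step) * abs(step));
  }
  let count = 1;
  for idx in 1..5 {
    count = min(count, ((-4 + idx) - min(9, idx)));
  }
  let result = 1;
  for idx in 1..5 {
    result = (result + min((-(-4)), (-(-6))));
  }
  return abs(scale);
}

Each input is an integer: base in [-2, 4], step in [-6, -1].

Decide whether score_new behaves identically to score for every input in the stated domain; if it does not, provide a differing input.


The one real change (`max(count, ((-4 + idx) - min(9, idx)))` became `min(count, ((-4 + idx) - min(9, idx)))`) has no effect anywhere in the declared ranges; all 42 inputs agree.
verdict: equivalent


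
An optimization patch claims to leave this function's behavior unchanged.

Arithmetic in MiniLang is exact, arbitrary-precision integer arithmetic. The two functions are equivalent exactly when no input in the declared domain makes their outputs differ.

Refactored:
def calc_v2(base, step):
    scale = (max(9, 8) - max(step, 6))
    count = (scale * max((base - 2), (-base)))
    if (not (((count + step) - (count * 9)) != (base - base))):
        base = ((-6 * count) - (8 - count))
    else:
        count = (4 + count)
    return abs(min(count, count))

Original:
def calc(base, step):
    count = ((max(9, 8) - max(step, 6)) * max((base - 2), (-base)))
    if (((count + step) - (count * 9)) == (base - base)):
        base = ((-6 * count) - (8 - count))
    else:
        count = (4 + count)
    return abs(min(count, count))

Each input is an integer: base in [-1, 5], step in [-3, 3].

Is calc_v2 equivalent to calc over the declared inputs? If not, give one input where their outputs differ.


Equivalent — the differences include local variable names differ, and statement counts differ, and comparison usage differs, and boolean connective usage differs, yet no declared input distinguishes the two.
One worked example (base=5, step=1) — calc: count becomes 9; next (((count + step) - (count * 9)) == (base - base)) evaluates to false; next count becomes 13; next final value 13; calc_v2: scale becomes 3; next count becomes 9; next (not (((count + step) - (count * 9)) != (base - base))) evaluates to false; next count becomes 13; next final value 13; agreement on 13.
An exhaustive pass over the 49 declared inputs shows identical outputs.
verdict: equivalent


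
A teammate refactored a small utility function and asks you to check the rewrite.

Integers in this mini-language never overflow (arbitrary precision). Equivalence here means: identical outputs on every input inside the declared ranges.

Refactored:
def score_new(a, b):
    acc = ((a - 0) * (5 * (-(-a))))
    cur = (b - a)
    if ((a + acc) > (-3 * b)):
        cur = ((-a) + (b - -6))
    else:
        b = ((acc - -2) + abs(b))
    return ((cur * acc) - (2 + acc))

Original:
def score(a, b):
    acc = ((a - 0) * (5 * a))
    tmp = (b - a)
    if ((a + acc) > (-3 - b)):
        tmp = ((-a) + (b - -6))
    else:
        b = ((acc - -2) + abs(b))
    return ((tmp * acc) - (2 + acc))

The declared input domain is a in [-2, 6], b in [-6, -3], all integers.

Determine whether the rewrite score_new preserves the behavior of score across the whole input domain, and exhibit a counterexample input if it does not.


The rewrite breaks on a=-2, b=-6, where the results are 18 and -102.
score: acc=20, then tmp=-4, then ((a + acc) > (-3 - b)) is true, then tmp=2, then returns 18
score_new: acc=20, then cur=-4, then ((a + acc) > (-3 * b)) is false, then b=28, then returns -102
verdict: not equivalent; witness: a=-2, b=-6


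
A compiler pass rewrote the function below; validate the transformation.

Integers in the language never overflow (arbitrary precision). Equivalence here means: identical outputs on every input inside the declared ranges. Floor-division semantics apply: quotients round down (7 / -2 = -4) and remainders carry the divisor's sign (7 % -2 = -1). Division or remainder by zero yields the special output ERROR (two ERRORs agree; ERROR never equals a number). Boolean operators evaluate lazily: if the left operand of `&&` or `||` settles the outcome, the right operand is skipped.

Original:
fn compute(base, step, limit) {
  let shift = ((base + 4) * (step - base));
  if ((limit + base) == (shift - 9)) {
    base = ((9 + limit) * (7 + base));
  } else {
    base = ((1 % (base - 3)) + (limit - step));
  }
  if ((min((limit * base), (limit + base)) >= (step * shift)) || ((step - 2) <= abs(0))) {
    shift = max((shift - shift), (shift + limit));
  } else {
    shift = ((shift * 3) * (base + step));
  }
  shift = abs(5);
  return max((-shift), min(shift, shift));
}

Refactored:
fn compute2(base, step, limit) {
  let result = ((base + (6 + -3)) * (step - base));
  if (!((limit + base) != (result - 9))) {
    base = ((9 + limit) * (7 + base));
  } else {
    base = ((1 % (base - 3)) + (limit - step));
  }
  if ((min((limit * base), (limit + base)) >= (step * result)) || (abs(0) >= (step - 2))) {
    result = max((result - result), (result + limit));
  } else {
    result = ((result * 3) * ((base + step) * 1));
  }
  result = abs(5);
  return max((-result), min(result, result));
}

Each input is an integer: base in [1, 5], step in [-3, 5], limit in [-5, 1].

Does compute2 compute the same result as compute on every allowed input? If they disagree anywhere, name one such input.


The rewrite breaks on base=3, step=4, limit=-5, where the results are 5 and ERROR.
compute: shift becomes 7; next ((limit + base) == (shift - 9)) evaluates to true; next base becomes 40; next ((min((limit * base), (limit + base)) >= (step * shift)) || ((step - 2) <= abs(0))) evaluates to false; next shift becomes 924; next shift becomes 5; next final value 5
compute2: result becomes 6; next (!((limit + base) != (result - 9))) evaluates to false; next hits division by zero so the output is ERROR
verdict: not equivalent; witness: base=3, step=4, limit=-5


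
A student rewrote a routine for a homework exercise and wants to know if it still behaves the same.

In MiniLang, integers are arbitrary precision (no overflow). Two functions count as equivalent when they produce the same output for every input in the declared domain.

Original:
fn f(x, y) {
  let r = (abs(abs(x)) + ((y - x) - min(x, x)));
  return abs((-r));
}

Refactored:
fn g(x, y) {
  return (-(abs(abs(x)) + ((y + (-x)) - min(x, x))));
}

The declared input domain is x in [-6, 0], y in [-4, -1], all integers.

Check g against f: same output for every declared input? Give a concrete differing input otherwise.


Take x=-6, y=-4.
f: r becomes 14; next final value 14
g: final value -14
14 vs -14 — the two versions disagree here.
verdict: not equivalent; witness: x=-6, y=-4


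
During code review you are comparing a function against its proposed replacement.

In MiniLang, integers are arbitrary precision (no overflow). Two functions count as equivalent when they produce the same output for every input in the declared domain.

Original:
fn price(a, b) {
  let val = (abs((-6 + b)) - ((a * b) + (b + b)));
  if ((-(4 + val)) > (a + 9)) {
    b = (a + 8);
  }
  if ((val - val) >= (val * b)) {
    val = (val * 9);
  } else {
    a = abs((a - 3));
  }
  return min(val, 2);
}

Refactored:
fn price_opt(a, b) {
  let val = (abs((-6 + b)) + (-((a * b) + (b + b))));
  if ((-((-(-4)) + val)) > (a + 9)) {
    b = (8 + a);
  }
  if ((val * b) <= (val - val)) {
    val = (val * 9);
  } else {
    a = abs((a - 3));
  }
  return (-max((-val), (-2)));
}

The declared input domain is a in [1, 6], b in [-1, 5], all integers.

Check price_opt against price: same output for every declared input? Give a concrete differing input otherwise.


Behavior is preserved: although comparison usage differs; and arithmetic usage differs; and min/max/abs usage differs, the outputs never diverge.
As a probe, take a=6, b=5: price runs val becomes -39; next ((-(4 + val)) > (a + 9)) evaluates to true; next b becomes 14; next ((val - val) >= (val * b)) evaluates to true; next val becomes -351; next final value -351; price_opt runs val becomes -39; next ((-((-(-4)) + val)) > (a + 9)) evaluates to true; next b becomes 14; next ((val * b) <= (val - val)) evaluates to true; next val becomes -351; next final value -351; both end at -351.
Checked all 42 inputs in the declared domain: the outputs agree on every one.
verdict: equivalent


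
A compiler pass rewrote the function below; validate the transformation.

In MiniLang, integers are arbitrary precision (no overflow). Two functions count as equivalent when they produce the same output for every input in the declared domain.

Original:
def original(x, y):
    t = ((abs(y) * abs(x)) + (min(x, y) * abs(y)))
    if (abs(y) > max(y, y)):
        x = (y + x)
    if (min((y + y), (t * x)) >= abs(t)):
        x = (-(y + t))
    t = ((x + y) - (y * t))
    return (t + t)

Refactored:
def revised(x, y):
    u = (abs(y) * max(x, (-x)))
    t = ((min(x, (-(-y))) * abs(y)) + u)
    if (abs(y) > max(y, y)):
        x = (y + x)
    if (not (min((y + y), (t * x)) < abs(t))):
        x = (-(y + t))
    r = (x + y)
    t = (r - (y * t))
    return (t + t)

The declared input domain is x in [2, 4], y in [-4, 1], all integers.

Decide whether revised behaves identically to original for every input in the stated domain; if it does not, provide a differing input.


Comparing the listings, the differences include: comparison usage differs, and boolean connective usage differs, and statement counts differ, and min/max/abs usage differs, and local variable names differ.
Spot check at x=4, y=-1 — original: t = 3; (abs(y) > max(y, y)) -> true; x = 3; (min((y + y), (t * x)) >= abs(t)) -> false; t = 5; return 10. revised: u = 4; t = 3; (abs(y) > max(y, y)) -> true; x = 3; (not (min((y + y), (t * x)) < abs(t))) -> false; r = 2; t = 5; return 10. Both give 10.
Every one of the 18 inputs gives matching results.
verdict: equivalent


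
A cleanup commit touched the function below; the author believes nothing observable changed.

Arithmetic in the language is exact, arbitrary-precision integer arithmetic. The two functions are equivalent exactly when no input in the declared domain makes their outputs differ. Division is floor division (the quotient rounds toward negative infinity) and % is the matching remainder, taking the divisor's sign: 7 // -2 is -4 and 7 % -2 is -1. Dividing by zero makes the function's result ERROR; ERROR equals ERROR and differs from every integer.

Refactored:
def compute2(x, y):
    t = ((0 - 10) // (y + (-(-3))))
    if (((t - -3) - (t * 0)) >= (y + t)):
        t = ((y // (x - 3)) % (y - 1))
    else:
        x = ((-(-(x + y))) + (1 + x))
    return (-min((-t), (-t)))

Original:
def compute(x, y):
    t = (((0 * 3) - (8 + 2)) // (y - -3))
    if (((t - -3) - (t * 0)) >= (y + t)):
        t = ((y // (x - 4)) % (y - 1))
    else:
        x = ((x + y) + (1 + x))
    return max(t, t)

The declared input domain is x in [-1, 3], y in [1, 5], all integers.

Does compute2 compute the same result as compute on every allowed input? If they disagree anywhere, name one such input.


There is a counterexample at x=1, y=3: 1 on one side, 0 on the other.
compute: t := -2 | (((t - -3) - (t * 0)) >= (y + t)): true | t := 1 | result 1
compute2: t := -2 | (((t - -3) - (t * 0)) >= (y + t)): true | t := 0 | result 0
verdict: not equivalent; witness: x=1, y=3


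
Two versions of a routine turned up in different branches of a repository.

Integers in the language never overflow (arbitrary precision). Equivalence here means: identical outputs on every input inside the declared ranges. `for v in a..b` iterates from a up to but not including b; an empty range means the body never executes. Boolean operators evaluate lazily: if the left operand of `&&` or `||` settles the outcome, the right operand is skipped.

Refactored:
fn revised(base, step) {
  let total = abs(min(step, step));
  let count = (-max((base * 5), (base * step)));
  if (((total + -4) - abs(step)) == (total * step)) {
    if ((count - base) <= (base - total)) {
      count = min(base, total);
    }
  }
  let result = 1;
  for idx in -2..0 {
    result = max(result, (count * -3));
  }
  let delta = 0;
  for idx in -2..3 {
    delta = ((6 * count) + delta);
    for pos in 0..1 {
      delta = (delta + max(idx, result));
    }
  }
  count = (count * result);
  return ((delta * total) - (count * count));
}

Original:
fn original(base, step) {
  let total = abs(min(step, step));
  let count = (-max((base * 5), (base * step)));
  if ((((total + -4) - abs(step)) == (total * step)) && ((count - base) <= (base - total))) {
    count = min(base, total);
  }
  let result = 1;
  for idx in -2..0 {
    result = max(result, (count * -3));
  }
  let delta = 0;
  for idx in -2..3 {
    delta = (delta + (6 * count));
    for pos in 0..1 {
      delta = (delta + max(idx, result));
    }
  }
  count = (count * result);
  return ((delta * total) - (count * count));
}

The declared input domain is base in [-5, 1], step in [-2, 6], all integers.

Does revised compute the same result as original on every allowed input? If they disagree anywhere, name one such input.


This is a faithful refactor — boolean connective usage differs; branching structure differs; statement counts differ, but the computed results match everywhere.
Tracing base=0, step=6: original: total = 6; count = 0; ((((total + -4) - abs(step)) == (total * step)) && ((count - base) <= (base - total))) -> false; result = 1; [idx=-2]; result = 1; [idx=-1]; result = 1; delta = 0; [idx=-2]; delta = 0; [pos=0]; delta = 1; [idx=-1]; delta = 1; [pos=0]; delta = 2; [idx=0]; delta = 2; [pos=0]; delta = 3; [idx=1]; delta = 3; [pos=0]; delta = 4; [idx=2]; delta = 4; [pos=0]; delta = 6; count = 0; return 36 | revised: total = 6; count = 0; (((total + -4) - abs(step)) == (total * step)) -> false; result = 1; [idx=-2]; result = 1; [idx=-1]; result = 1; delta = 0; [idx=-2]; delta = 0; [pos=0]; delta = 1; [idx=-1]; delta = 1; [pos=0]; delta = 2; [idx=0]; delta = 2; [pos=0]; delta = 3; [idx=1]; delta = 3; [pos=0]; delta = 4; [idx=2]; delta = 4; [pos=0]; delta = 6; count = 0; return 36 — matching result 36.
Across all 63 domain points the two functions coincide.
verdict: equivalent


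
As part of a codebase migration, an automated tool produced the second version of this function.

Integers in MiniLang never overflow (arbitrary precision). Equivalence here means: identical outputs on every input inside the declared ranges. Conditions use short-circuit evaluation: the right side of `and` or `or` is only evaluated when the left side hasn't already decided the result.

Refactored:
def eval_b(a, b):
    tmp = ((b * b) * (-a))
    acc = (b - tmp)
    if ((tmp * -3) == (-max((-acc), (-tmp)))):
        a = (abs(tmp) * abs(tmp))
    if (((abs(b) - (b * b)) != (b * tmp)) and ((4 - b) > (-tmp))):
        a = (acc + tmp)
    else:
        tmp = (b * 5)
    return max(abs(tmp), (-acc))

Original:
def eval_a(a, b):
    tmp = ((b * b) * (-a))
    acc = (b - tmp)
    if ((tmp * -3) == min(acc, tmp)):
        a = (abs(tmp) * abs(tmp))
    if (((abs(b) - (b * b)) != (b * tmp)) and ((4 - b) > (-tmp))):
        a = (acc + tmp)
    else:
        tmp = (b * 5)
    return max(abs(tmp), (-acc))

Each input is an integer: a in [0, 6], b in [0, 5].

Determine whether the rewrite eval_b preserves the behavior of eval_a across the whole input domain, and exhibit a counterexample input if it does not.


Comparing the listings, the differences include: min/max/abs usage differs.
As a probe, take a=6, b=0: eval_a runs tmp := 0 | acc := 0 | ((tmp * -3) == min(acc, tmp)): true | a := 0 | (((abs(b) - (b * b)) != (b * tmp)) and ((4 - b) > (-tmp))): false | tmp := 0 | result 0; eval_b runs tmp := 0 | acc := 0 | ((tmp * -3) == (-max((-acc), (-tmp)))): true | a := 0 | (((abs(b) - (b * b)) != (b * tmp)) and ((4 - b) > (-tmp))): false | tmp := 0 | result 0; both end at 0.
Checked all 42 inputs in the declared domain: the outputs agree on every one.
verdict: equivalent


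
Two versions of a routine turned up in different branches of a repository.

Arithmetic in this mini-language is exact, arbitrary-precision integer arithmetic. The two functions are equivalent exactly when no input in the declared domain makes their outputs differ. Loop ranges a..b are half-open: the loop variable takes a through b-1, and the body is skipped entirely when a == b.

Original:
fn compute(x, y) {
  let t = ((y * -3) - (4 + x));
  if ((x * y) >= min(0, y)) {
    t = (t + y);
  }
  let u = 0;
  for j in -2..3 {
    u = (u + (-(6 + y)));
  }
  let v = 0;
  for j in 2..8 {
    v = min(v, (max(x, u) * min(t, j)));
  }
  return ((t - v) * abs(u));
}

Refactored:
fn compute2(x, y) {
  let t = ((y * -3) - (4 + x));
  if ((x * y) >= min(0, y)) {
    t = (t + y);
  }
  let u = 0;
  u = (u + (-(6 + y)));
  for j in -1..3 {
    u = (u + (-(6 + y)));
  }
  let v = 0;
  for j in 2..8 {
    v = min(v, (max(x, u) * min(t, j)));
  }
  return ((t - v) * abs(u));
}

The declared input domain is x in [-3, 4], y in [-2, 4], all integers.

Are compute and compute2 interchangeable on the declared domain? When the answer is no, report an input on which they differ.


The two versions differ — the changes include constant usage differs; also arithmetic usage differs; also loop structure differs; also statement counts differ.
One worked example (x=1, y=1) — compute: t := -8 | ((x * y) >= min(0, y)): true | t := -7 | u := 0 | iter j=-2: | u := -7 | iter j=-1: | u := -14 | iter j=0: | u := -21 | iter j=1: | u := -28 | iter j=2: | u := -35 | v := 0 | iter j=2: | v := -7 | iter j=3: | v := -7 | iter j=4: | v := -7 | iter j=5: | v := -7 | iter j=6: | v := -7 | iter j=7: | v := -7 | result 0; compute2: t := -8 | ((x * y) >= min(0, y)): true | t := -7 | u := 0 | u := -7 | iter j=-1: | u := -14 | iter j=0: | u := -21 | iter j=1: | u := -28 | iter j=2: | u := -35 | v := 0 | iter j=2: | v := -7 | iter j=3: | v := -7 | iter j=4: | v := -7 | iter j=5: | v := -7 | iter j=6: | v := -7 | iter j=7: | v := -7 | result 0; agreement on 0.
Across all 56 domain points the two functions coincide.
verdict: equivalent


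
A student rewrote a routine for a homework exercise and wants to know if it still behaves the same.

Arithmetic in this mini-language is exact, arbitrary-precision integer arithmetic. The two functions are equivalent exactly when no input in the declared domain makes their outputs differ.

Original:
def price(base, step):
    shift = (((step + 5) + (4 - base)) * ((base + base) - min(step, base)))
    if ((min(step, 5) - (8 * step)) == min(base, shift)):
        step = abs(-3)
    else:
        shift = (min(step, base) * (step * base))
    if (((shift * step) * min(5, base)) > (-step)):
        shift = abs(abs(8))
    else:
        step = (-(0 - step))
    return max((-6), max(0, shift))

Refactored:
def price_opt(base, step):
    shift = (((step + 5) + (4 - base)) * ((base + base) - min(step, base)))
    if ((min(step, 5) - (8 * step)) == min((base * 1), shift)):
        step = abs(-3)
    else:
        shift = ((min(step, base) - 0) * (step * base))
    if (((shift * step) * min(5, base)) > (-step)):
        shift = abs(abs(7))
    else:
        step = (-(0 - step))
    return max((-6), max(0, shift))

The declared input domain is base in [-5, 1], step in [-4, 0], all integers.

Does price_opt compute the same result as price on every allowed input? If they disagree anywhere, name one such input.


The rewrite breaks on base=0, step=0, where the results are 8 and 7.
price: shift = 0; ((min(step, 5) - (8 * step)) == min(base, shift)) -> true; step = 3; (((shift * step) * min(5, base)) > (-step)) -> true; shift = 8; return 8
price_opt: shift = 0; ((min(step, 5) - (8 * step)) == min((base * 1), shift)) -> true; step = 3; (((shift * step) * min(5, base)) > (-step)) -> true; shift = 7; return 7
verdict: not equivalent; witness: base=0, step=0


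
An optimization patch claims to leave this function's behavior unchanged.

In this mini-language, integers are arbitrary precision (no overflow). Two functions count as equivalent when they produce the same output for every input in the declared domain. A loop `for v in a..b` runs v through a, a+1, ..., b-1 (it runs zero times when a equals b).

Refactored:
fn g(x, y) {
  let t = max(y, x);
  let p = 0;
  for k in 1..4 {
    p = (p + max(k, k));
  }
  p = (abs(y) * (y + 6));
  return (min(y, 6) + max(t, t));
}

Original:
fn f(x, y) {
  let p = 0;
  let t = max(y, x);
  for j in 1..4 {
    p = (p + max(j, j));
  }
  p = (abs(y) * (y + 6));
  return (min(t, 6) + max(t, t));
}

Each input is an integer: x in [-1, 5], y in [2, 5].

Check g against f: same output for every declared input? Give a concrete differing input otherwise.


Evaluate both at x=3, y=2.
f: p := 0 | t := 3 | iter j=1: | p := 1 | iter j=2: | p := 3 | iter j=3: | p := 6 | p := 16 | result 6
g: t := 3 | p := 0 | iter k=1: | p := 1 | iter k=2: | p := 3 | iter k=3: | p := 6 | p := 16 | result 5
6 against 5: the behavior changed.
verdict: not equivalent; witness: x=3, y=2


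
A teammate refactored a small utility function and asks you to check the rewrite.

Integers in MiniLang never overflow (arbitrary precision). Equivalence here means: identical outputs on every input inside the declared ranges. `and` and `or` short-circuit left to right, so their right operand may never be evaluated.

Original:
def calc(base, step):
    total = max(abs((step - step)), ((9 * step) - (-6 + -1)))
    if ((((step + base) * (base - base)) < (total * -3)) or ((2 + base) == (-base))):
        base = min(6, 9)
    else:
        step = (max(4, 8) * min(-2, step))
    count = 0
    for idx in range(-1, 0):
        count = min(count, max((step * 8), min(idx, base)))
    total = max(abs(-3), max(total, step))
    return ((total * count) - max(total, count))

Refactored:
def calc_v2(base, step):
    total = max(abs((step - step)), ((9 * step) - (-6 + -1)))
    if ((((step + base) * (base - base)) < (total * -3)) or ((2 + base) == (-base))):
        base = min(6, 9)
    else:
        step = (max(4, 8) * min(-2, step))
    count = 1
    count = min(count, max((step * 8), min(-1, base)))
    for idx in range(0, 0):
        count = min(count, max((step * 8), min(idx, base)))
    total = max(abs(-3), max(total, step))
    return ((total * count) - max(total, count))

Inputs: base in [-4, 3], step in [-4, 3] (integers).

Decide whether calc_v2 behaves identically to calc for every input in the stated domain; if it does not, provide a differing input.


Try base=-1, step=1.
calc: total becomes 16; next ((((step + base) * (base - base)) < (total * -3)) or ((2 + base) == (-base))) evaluates to true; next base becomes 6; next count becomes 0; next at idx=-1:; next count becomes 0; next total becomes 16; next final value -16
calc_v2: total becomes 16; next ((((step + base) * (base - base)) < (total * -3)) or ((2 + base) == (-base))) evaluates to true; next base becomes 6; next count becomes 1; next count becomes 1; next idx never enters its loop body; next total becomes 16; next final value 0
-16 against 0: the behavior changed.
verdict: not equivalent; witness: base=-1, step=1


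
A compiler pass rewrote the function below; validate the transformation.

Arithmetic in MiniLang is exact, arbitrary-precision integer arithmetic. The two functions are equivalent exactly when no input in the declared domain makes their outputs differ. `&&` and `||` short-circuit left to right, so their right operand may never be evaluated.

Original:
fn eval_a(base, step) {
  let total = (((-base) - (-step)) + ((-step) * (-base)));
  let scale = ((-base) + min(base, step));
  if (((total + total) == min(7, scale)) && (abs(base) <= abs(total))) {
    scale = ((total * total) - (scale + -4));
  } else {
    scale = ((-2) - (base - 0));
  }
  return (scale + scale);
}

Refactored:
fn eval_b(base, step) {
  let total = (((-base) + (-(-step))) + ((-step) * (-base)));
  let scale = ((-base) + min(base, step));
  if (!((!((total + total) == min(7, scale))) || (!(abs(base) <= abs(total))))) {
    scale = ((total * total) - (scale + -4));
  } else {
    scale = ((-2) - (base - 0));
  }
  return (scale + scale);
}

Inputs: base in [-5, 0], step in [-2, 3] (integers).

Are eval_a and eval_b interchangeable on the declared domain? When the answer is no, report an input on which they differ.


Comparing the listings, the differences include: boolean connective usage differs, arithmetic usage differs.
As a probe, take base=-1, step=-2: eval_a runs total := 1 | scale := -1 | (((total + total) == min(7, scale)) && (abs(base) <= abs(total))): false | scale := -1 | result -2; eval_b runs total := 1 | scale := -1 | (!((!((total + total) == min(7, scale))) || (!(abs(base) <= abs(total))))): false | scale := -1 | result -2; both end at -2.
Across all 36 domain points the two functions coincide.
verdict: equivalent


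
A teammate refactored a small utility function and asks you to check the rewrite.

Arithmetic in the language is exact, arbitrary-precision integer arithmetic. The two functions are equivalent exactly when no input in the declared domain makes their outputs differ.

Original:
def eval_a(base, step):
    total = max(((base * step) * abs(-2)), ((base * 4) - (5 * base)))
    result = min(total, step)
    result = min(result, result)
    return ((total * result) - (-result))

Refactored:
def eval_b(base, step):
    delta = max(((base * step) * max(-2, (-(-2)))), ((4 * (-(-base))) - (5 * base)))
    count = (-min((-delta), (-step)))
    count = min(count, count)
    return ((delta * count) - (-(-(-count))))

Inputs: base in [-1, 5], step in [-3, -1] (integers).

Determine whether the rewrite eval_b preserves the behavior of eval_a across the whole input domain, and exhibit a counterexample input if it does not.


Run the pair on base=-1, step=-3.
eval_a: total becomes 6; next result becomes -3; next result becomes -3; next final value -21
eval_b: delta becomes 6; next count becomes 6; next count becomes 6; next final value 42
-21 against 42: the behavior changed.
verdict: not equivalent; witness: base=-1, step=-3


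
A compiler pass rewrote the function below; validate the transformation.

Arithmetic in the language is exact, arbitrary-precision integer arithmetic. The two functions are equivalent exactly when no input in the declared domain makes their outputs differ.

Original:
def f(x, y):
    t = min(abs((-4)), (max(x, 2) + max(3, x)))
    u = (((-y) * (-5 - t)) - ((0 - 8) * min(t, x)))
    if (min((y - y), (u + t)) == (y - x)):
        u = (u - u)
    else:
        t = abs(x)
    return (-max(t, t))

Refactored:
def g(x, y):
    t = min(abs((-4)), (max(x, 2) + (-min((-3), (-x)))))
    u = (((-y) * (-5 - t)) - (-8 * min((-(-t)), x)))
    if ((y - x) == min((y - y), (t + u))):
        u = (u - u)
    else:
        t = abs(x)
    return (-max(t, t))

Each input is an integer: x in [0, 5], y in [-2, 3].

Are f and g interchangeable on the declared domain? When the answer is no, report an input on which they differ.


Equivalent — the differences include min/max/abs usage differs, plus arithmetic usage differs, plus constant usage differs, yet no declared input distinguishes the two.
One worked example (x=2, y=-2) — f: t becomes 4; next u becomes -2; next (min((y - y), (u + t)) == (y - x)) evaluates to false; next t becomes 2; next final value -2; g: t becomes 4; next u becomes -2; next ((y - x) == min((y - y), (t + u))) evaluates to false; next t becomes 2; next final value -2; agreement on -2.
Checked all 36 inputs in the declared domain: the outputs agree on every one.
verdict: equivalent


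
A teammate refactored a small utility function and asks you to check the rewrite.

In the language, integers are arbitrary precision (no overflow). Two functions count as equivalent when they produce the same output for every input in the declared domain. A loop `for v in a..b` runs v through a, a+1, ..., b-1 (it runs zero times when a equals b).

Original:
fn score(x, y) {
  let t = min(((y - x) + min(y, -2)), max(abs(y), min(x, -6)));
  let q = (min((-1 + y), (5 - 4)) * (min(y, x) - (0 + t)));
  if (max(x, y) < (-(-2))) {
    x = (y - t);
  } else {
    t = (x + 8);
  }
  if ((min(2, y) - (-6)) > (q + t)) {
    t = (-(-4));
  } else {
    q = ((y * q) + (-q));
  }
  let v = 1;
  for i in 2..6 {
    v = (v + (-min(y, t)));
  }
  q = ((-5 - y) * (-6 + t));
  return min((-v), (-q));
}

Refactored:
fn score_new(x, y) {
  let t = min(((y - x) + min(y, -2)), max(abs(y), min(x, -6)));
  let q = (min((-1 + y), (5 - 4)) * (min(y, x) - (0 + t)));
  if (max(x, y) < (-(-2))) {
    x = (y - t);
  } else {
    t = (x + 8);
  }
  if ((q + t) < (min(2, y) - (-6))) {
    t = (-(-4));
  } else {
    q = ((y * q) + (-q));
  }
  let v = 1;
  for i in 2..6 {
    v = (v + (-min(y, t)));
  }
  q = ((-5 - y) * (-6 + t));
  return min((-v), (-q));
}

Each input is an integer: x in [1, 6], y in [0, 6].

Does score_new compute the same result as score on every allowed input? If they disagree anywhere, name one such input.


The two versions differ — the changes include comparison usage differs.
Spot check at x=1, y=0 — score: t=-3, then q=-3, then (max(x, y) < (-(-2))) is true, then x=3, then ((min(2, y) - (-6)) > (q + t)) is true, then t=4, then v=1, then (i=2), then v=1, then (i=3), then v=1, then (i=4), then v=1, then (i=5), then v=1, then q=10, then returns -10. score_new: t=-3, then q=-3, then (max(x, y) < (-(-2))) is true, then x=3, then ((q + t) < (min(2, y) - (-6))) is true, then t=4, then v=1, then (i=2), then v=1, then (i=3), then v=1, then (i=4), then v=1, then (i=5), then v=1, then q=10, then returns -10. Both give -10.
Sweeping the whole domain (42 inputs) finds no disagreement.
verdict: equivalent


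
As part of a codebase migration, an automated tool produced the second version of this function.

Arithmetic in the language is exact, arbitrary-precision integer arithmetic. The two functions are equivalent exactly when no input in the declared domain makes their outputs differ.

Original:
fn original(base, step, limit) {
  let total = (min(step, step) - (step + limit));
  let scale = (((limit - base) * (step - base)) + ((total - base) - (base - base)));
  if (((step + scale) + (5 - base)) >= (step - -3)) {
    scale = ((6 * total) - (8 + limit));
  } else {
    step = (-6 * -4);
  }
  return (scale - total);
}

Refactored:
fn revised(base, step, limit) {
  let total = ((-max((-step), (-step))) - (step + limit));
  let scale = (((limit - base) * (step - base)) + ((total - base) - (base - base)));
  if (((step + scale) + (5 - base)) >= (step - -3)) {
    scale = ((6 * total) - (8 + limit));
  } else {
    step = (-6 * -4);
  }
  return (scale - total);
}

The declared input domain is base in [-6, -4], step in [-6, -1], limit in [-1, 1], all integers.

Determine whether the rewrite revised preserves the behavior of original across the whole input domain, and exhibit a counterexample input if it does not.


The two versions differ — the changes include min/max/abs usage differs.
As a probe, take base=-5, step=-3, limit=0: original runs total=0, then scale=15, then (((step + scale) + (5 - base)) >= (step - -3)) is true, then scale=-8, then returns -8; revised runs total=0, then scale=15, then (((step + scale) + (5 - base)) >= (step - -3)) is true, then scale=-8, then returns -8; both end at -8.
Across all 54 domain points the two functions coincide.
verdict: equivalent


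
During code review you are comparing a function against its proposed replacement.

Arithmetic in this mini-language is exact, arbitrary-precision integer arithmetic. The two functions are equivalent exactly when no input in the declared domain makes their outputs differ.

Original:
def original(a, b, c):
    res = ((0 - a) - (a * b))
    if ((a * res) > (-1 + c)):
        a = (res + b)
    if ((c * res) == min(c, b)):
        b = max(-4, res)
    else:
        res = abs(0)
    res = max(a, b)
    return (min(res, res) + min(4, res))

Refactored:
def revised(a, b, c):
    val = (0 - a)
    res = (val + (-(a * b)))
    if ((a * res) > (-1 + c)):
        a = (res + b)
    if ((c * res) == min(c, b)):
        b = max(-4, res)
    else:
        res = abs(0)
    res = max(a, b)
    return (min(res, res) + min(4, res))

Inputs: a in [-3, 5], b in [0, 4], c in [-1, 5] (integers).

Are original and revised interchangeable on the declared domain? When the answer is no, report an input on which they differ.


Side by side, the visible changes include: statement counts differ, plus arithmetic usage differs, plus local variable names differ.
Spot check at a=3, b=2, c=1 — original: res becomes -9; next ((a * res) > (-1 + c)) evaluates to false; next ((c * res) == min(c, b)) evaluates to false; next res becomes 0; next res becomes 3; next final value 6. revised: val becomes -3; next res becomes -9; next ((a * res) > (-1 + c)) evaluates to false; next ((c * res) == min(c, b)) evaluates to false; next res becomes 0; next res becomes 3; next final value 6. Both give 6.
An exhaustive pass over the 315 declared inputs shows identical outputs.
verdict: equivalent


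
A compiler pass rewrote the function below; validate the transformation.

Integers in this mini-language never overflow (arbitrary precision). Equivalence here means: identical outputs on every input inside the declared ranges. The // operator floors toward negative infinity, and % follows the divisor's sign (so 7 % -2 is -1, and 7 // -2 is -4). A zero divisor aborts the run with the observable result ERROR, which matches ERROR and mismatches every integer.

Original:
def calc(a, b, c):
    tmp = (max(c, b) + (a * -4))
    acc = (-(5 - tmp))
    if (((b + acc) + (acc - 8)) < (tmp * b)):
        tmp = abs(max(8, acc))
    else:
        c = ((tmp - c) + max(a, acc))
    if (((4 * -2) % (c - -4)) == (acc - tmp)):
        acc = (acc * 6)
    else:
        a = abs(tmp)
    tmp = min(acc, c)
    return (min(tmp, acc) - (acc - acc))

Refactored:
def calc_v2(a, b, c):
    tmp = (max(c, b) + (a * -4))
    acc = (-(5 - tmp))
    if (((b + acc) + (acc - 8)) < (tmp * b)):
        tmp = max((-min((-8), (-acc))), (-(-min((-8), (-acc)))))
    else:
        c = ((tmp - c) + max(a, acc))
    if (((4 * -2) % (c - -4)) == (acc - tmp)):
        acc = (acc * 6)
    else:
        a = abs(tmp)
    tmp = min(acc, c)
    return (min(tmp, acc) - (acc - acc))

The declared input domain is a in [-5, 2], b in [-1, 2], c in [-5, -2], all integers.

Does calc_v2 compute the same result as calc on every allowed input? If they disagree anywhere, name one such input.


Comparing the listings, the differences include: constant usage differs; also min/max/abs usage differs.
One worked example (a=-3, b=0, c=-3) — calc: tmp := 12 | acc := 7 | (((b + acc) + (acc - 8)) < (tmp * b)): false | c := 22 | (((4 * -2) % (c - -4)) == (acc - tmp)): false | a := 12 | tmp := 7 | result 7; calc_v2: tmp := 12 | acc := 7 | (((b + acc) + (acc - 8)) < (tmp * b)): false | c := 22 | (((4 * -2) % (c - -4)) == (acc - tmp)): false | a := 12 | tmp := 7 | result 7; agreement on 7.
Across all 128 domain points the two functions coincide.
verdict: equivalent


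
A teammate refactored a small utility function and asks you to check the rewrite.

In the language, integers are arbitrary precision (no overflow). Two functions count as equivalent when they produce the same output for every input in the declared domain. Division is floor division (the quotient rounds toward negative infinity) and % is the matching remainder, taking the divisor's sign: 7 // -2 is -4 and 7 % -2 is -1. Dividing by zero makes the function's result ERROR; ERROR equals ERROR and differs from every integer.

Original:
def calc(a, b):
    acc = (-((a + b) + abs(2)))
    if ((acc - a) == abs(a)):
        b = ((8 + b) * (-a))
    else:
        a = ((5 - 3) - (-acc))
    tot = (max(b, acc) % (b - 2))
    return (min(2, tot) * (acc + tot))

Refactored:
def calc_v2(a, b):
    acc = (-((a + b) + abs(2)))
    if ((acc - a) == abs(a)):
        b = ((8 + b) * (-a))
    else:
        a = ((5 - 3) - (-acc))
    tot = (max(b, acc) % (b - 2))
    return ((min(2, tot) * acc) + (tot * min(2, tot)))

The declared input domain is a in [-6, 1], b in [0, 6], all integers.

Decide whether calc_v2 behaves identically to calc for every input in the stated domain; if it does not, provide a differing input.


The two versions differ — the changes include constant usage differs, and min/max/abs usage differs, and arithmetic usage differs.
Tracing a=-4, b=2: calc: acc=0, then ((acc - a) == abs(a)) is true, then b=40, then tot=2, then returns 4 | calc_v2: acc=0, then ((acc - a) == abs(a)) is true, then b=40, then tot=2, then returns 4 — matching result 4.
Across all 56 domain points the two functions coincide.
verdict: equivalent


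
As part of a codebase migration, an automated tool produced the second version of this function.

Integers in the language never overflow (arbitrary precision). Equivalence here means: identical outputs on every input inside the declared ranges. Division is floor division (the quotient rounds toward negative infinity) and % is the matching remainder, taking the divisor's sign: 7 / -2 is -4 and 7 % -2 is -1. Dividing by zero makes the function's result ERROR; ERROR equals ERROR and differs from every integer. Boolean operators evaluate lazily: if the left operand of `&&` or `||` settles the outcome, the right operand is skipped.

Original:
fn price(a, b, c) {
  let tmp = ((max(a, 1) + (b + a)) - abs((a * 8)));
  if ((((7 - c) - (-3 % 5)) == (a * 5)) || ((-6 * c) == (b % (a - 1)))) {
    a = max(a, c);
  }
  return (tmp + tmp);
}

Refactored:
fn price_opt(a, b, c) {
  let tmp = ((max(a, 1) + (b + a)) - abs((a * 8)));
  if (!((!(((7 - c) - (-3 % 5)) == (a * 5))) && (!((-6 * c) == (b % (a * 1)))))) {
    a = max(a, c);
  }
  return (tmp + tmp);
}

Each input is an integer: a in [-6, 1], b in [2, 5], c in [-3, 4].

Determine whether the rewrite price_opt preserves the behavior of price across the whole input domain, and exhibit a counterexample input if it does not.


Consider the input a=0, b=2, c=-3.
price: tmp=3, then ((((7 - c) - (-3 % 5)) == (a * 5)) || ((-6 * c) == (b % (a - 1)))) is false, then returns 6
price_opt: tmp=3, then a zero divisor aborts: ERROR
6 != ERROR, so the rewrite changes behavior.
verdict: not equivalent; witness: a=0, b=2, c=-3
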